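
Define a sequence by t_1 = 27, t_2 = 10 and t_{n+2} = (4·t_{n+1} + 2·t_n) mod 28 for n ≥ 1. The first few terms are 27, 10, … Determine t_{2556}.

20

We have t_1 = 27, t_2 = 10, t_3 = 10, t_4 = 4, t_5 = 8, t_6 = 12, t_7 = 8, t_8 = 0, t_9 = 16, t_{10} = 8, t_{11} = 8, t_{12} = 20, t_{13} = 12, t_{14} = 4, t_{15} = 12, t_{16} = 0, t_{17} = 24, t_{18} = 12, t_{19} = 12, t_{20} = 16, t_{21} = 4, t_{22} = 20, t_{23} = 4, t_{24} = 0, t_{25} = 8, t_{26} = 4, t_{27} = 4, t_{28} = 24, t_{29} = 20, t_{30} = 16, t_{31} = 20, t_{32} = 0, t_{33} = 12, t_{34} = 20, t_{35} = 20, t_{36} = 8, t_{37} = 16, t_{38} = 24, t_{39} = 16, t_{40} = 0, t_{41} = 4, t_{42} = 16, t_{43} = 16, t_{44} = 12, t_{45} = 24, t_{46} = 8, t_{47} = 24, t_{48} = 0, t_{49} = 20, t_{50} = 24, t_{51} = 24, t_{52} = 4, t_{53} = 8.
Since (t_{52}, t_{53}) = (t_4, t_5) = (4, 8) (two consecutive terms determine the rest), the sequence is eventually periodic: after a pre-period of length 3 it cycles with period 48.
For n ≥ 4, t_n depends only on (n - 4) mod 48. (2556 - 4) mod 48 = 8, so t_{2556} = t_{12} = 20.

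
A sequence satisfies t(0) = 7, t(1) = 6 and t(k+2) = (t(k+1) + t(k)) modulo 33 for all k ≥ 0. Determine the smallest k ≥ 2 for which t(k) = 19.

3

t(0) = 7; t(1) = 6; t(2) = 13; t(3) = 19; t(4) = 32; t(5) = 18; t(6) = 17; t(7) = 2; t(8) = 19; t(9) = 21; t(10) = 7; t(11) = 28; t(12) = 2; t(13) = 30; t(14) = 32; t(15) = 29; t(16) = 28; t(17) = 24; t(18) = 19; t(19) = 10; t(20) = 29; t(21) = 6; t(22) = 2; t(23) = 8; t(24) = 10; t(25) = 18; t(26) = 28; t(27) = 13; t(28) = 8; t(29) = 21; t(30) = 29; t(31) = 17; t(32) = 13; t(33) = 30; t(34) = 10; t(35) = 7; t(36) = 17; t(37) = 24; t(38) = 8; t(39) = 32; t(40) = 7; t(41) = 6.
Since (t(40), t(41)) = (t(0), t(1)) = (7, 6) (two consecutive terms determine the rest), the sequence is periodic with period 40.
The value 19 first appears (with k ≥ 2) at t(3).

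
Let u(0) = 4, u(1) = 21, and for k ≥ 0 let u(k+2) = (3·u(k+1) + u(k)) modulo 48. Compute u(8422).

We have u(0) = 4, u(1) = 21, u(2) = 19, u(3) = 30, u(4) = 13, u(5) = 21, u(6) = 28, u(7) = 9, u(8) = 7, u(9) = 30, u(10) = 1, u(11) = 33, u(12) = 4, u(13) = 45, u(14) = 43, u(15) = 30, u(16) = 37, u(17) = 45, u(18) = 28, u(19) = 33, u(20) = 31, u(21) = 30, u(22) = 25, u(23) = 9, u(24) = 4, u(25) = 21.
Since (u(24), u(25)) = (u(0), u(1)) = (4, 21) (two consecutive terms determine the rest), the sequence is periodic with period 24.
So u(8422) = u(0 + ((8422-0) mod 24)) = u(22) = 25.

25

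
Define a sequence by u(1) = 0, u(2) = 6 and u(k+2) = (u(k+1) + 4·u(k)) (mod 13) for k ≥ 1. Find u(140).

7

Computing terms: u(1) = 0; u(2) = 6; u(3) = 6; u(4) = 4; u(5) = 2; u(6) = 5; u(7) = 0; u(8) = 7; u(9) = 7; u(10) = 9; u(11) = 11; u(12) = 8; u(13) = 0; u(14) = 6.
The sequence repeats with period 12.
(140 - 1) mod 12 = 7, so u(140) = u(8) = 7.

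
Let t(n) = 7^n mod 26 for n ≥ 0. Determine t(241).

Computing terms: t(0) = 1,  t(1) = 7,  t(2) = 23,  t(3) = 5,  t(4) = 9,  t(5) = 11,  t(6) = 25,  t(7) = 19,  t(8) = 3,  t(9) = 21,  t(10) = 17,  t(11) = 15,  t(12) = 1.
Since t(12) = t(0) = 1, the sequence is periodic with period 12.
So t(241) = t(0 + ((241-0) mod 12)) = t(1) = 7.

7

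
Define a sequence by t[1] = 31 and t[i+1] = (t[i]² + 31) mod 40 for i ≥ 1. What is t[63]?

Listing terms: t[1] = 31,  t[2] = 32,  t[3] = 15,  t[4] = 16,  t[5] = 7,  t[6] = 0,  t[7] = 31.
Since t[7] = t[1] = 31, the sequence is periodic with period 6.
So t[63] = t[1 + ((63-1) mod 6)] = t[3] = 15.

15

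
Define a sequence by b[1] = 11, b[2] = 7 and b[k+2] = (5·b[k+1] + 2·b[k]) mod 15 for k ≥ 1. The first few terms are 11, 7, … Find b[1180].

14

Listing terms: b[1] = 11,  b[2] = 7,  b[3] = 12,  b[4] = 14,  b[5] = 4,  b[6] = 3,  b[7] = 8,  b[8] = 1,  b[9] = 6,  b[10] = 2,  b[11] = 7,  b[12] = 9,  b[13] = 14,  b[14] = 13,  b[15] = 3,  b[16] = 11,  b[17] = 1,  b[18] = 12,  b[19] = 2,  b[20] = 4,  b[21] = 9,  b[22] = 8,  b[23] = 13,  b[24] = 6,  b[25] = 11,  b[26] = 7.
Since (b[25], b[26]) = (b[1], b[2]) = (11, 7) (two consecutive terms determine the rest), the sequence is periodic with period 24.
So b[1180] = b[1 + ((1180-1) mod 24)] = b[4] = 14.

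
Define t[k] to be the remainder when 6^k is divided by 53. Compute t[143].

52

Listing terms: t[0] = 1,  t[1] = 6,  t[2] = 36,  t[3] = 4,  t[4] = 24,  t[5] = 38,  t[6] = 16,  t[7] = 43,  t[8] = 46,  t[9] = 11,  t[10] = 13,  t[11] = 25,  t[12] = 44,  t[13] = 52,  t[14] = 47,  t[15] = 17,  t[16] = 49,  t[17] = 29,  t[18] = 15,  t[19] = 37,  t[20] = 10,  t[21] = 7,  t[22] = 42,  t[23] = 40,  t[24] = 28,  t[25] = 9,  t[26] = 1.
Since t[26] = t[0] = 1, the sequence is periodic with period 26.
So t[143] = t[0 + ((143-0) mod 26)] = t[13] = 52.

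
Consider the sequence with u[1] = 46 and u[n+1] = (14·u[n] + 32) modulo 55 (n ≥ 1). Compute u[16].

Listing terms: u[1] = 46; u[2] = 16; u[3] = 36; u[4] = 41; u[5] = 1; u[6] = 46.
The sequence repeats with period 5.
So u[16] = u[1 + ((16-1) mod 5)] = u[1] = 46.

46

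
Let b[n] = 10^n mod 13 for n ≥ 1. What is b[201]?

12

Listing terms: b[1] = 10; b[2] = 9; b[3] = 12; b[4] = 3; b[5] = 4; b[6] = 1; b[7] = 10.
The sequence repeats with period 6.
(201 - 1) mod 6 = 2, so b[201] = b[3] = 12.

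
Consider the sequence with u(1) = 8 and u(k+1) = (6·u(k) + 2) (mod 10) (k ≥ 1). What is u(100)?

6

u(1) = 8,  u(2) = 0,  u(3) = 2,  u(4) = 4,  u(5) = 6,  u(6) = 8.
Since u(6) = u(1) = 8, the sequence is periodic with period 5.
So u(100) = u(1 + ((100-1) mod 5)) = u(5) = 6.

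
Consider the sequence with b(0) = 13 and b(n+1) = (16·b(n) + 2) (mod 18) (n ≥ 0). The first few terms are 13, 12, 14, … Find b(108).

4

Listing terms: b(0) = 13; b(1) = 12; b(2) = 14; b(3) = 10; b(4) = 0; b(5) = 2; b(6) = 16; b(7) = 6; b(8) = 8; b(9) = 4; b(10) = 12.
Since b(10) = b(1) = 12, the sequence is eventually periodic: after a pre-period of length 1 it cycles with period 9.
For n ≥ 1, b(n) depends only on (n - 1) mod 9. (108 - 1) mod 9 = 8, so b(108) = b(9) = 4.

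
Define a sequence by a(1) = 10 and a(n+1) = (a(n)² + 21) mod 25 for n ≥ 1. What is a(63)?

12

Computing terms: a(1) = 10; a(2) = 21; a(3) = 12; a(4) = 15; a(5) = 21.
Since a(5) = a(2) = 21, the sequence is eventually periodic: after a pre-period of length 1 it cycles with period 3.
For n ≥ 2, a(n) depends only on (n - 2) mod 3. (63 - 2) mod 3 = 1, so a(63) = a(3) = 12.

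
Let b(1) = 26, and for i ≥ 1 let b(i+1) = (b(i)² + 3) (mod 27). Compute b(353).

10

Computing terms: b(1) = 26,  b(2) = 4,  b(3) = 19,  b(4) = 13,  b(5) = 10,  b(6) = 22,  b(7) = 1,  b(8) = 4.
Since b(8) = b(2) = 4, the sequence is eventually periodic: after a pre-period of length 1 it cycles with period 6.
For i ≥ 2, b(i) depends only on (i - 2) mod 6. (353 - 2) mod 6 = 3, so b(353) = b(5) = 10.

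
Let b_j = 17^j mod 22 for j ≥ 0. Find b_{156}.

5

b_0 = 1; b_1 = 17; b_2 = 3; b_3 = 7; b_4 = 9; b_5 = 21; b_6 = 5; b_7 = 19; b_8 = 15; b_9 = 13; b_{10} = 1.
Since b_{10} = b_0 = 1, the sequence is periodic with period 10.
So b_{156} = b_{0 + ((156-0) mod 10)} = b_6 = 5.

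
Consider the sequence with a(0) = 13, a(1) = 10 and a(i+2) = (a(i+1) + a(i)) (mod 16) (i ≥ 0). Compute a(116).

Computing terms: a(0) = 13, a(1) = 10, a(2) = 7, a(3) = 1, a(4) = 8, a(5) = 9, a(6) = 1, a(7) = 10, a(8) = 11, a(9) = 5, a(10) = 0, a(11) = 5, a(12) = 5, a(13) = 10, a(14) = 15, a(15) = 9, a(16) = 8, a(17) = 1, a(18) = 9, a(19) = 10, a(20) = 3, a(21) = 13, a(22) = 0, a(23) = 13, a(24) = 13, a(25) = 10.
The sequence repeats with period 24.
So a(116) = a(0 + ((116-0) mod 24)) = a(20) = 3.

3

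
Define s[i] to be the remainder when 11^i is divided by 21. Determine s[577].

11

We have s[0] = 1; s[1] = 11; s[2] = 16; s[3] = 8; s[4] = 4; s[5] = 2; s[6] = 1.
Since s[6] = s[0] = 1, the sequence is periodic with period 6.
So s[577] = s[0 + ((577-0) mod 6)] = s[1] = 11.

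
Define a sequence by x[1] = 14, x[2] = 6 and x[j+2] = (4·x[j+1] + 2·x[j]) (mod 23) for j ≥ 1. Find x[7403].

Listing terms: x[1] = 14,  x[2] = 6,  x[3] = 6,  x[4] = 13,  x[5] = 18,  x[6] = 6,  x[7] = 14,  x[8] = 22,  x[9] = 1,  x[10] = 2,  x[11] = 10,  x[12] = 21,  x[13] = 12,  x[14] = 21,  x[15] = 16,  x[16] = 14,  x[17] = 19,  x[18] = 12,  x[19] = 17,  x[20] = 0,  x[21] = 11,  x[22] = 21,  x[23] = 14,  x[24] = 6.
The sequence repeats with period 22.
(7403 - 1) mod 22 = 10, so x[7403] = x[11] = 10.

10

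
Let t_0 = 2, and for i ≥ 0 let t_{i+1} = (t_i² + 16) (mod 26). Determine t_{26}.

Listing terms: t_0 = 2, t_1 = 20, t_2 = 0, t_3 = 16, t_4 = 12, t_5 = 4, t_6 = 6, t_7 = 0.
Since t_7 = t_2 = 0, the sequence is eventually periodic: after a pre-period of length 2 it cycles with period 5.
For i ≥ 2, t_i depends only on (i - 2) mod 5. (26 - 2) mod 5 = 4, so t_{26} = t_6 = 6.

6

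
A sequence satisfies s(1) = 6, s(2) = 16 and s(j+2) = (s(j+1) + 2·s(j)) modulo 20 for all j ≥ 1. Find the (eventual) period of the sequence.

4

s(1) = 6; s(2) = 16; s(3) = 8; s(4) = 0; s(5) = 16; s(6) = 16; s(7) = 8.
Since (s(6), s(7)) = (s(2), s(3)) = (16, 8) (two consecutive terms determine the rest), the sequence is eventually periodic: after a pre-period of length 1 it cycles with period 4.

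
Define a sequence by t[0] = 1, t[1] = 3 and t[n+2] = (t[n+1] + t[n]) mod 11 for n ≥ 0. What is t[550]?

1

Listing terms: t[0] = 1,  t[1] = 3,  t[2] = 4,  t[3] = 7,  t[4] = 0,  t[5] = 7,  t[6] = 7,  t[7] = 3,  t[8] = 10,  t[9] = 2,  t[10] = 1,  t[11] = 3.
Since (t[10], t[11]) = (t[0], t[1]) = (1, 3) (two consecutive terms determine the rest), the sequence is periodic with period 10.
So t[550] = t[0 + ((550-0) mod 10)] = t[0] = 1.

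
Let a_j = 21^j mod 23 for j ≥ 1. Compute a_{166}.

a_1 = 21; a_2 = 4; a_3 = 15; a_4 = 16; a_5 = 14; a_6 = 18; a_7 = 10; a_8 = 3; a_9 = 17; a_{10} = 12; a_{11} = 22; a_{12} = 2; a_{13} = 19; a_{14} = 8; a_{15} = 7; a_{16} = 9; a_{17} = 5; a_{18} = 13; a_{19} = 20; a_{20} = 6; a_{21} = 11; a_{22} = 1; a_{23} = 21.
Since a_{23} = a_1 = 21, the sequence is periodic with period 22.
So a_{166} = a_{1 + ((166-1) mod 22)} = a_{12} = 2.

2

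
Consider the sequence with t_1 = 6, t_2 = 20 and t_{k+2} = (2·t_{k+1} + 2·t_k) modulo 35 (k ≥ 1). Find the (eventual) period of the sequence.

48

We have t_1 = 6, t_2 = 20, t_3 = 17, t_4 = 4, t_5 = 7, t_6 = 22, t_7 = 23, t_8 = 20, t_9 = 16, t_{10} = 2, t_{11} = 1, t_{12} = 6, t_{13} = 14, t_{14} = 5, t_{15} = 3, t_{16} = 16, t_{17} = 3, t_{18} = 3, t_{19} = 12, t_{20} = 30, t_{21} = 14, t_{22} = 18, t_{23} = 29, t_{24} = 24, t_{25} = 1, t_{26} = 15, t_{27} = 32, t_{28} = 24, t_{29} = 7, t_{30} = 27, t_{31} = 33, t_{32} = 15, t_{33} = 26, t_{34} = 12, t_{35} = 6, t_{36} = 1, t_{37} = 14, t_{38} = 30, t_{39} = 18, t_{40} = 26, t_{41} = 18, t_{42} = 18, t_{43} = 2, t_{44} = 5, t_{45} = 14, t_{46} = 3, t_{47} = 34, t_{48} = 4, t_{49} = 6, t_{50} = 20.
Since (t_{49}, t_{50}) = (t_1, t_2) = (6, 20) (two consecutive terms determine the rest), the sequence is periodic with period 48.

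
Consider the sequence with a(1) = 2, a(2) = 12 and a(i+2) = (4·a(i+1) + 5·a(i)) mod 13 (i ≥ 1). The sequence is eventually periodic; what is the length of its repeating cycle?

4

Listing terms: a(1) = 2,  a(2) = 12,  a(3) = 6,  a(4) = 6,  a(5) = 2,  a(6) = 12.
The sequence repeats with period 4.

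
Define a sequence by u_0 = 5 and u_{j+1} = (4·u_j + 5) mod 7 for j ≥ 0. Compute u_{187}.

We have u_0 = 5; u_1 = 4; u_2 = 0; u_3 = 5.
The sequence repeats with period 3.
(187 - 0) mod 3 = 1, so u_{187} = u_1 = 4.

4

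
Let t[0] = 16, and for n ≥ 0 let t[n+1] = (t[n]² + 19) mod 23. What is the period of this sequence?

Computing terms: t[0] = 16, t[1] = 22, t[2] = 20, t[3] = 5, t[4] = 21, t[5] = 0, t[6] = 19, t[7] = 12, t[8] = 2, t[9] = 0.
Since t[9] = t[5] = 0, the sequence is eventually periodic: after a pre-period of length 5 it cycles with period 4.

4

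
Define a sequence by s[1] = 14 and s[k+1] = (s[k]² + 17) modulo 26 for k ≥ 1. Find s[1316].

5

s[1] = 14; s[2] = 5; s[3] = 16; s[4] = 13; s[5] = 4; s[6] = 7; s[7] = 14.
Since s[7] = s[1] = 14, the sequence is periodic with period 6.
(1316 - 1) mod 6 = 1, so s[1316] = s[2] = 5.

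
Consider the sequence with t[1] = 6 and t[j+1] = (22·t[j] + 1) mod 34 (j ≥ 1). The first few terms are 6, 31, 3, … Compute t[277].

13

Computing terms: t[1] = 6, t[2] = 31, t[3] = 3, t[4] = 33, t[5] = 13, t[6] = 15, t[7] = 25, t[8] = 7, t[9] = 19, t[10] = 11, t[11] = 5, t[12] = 9, t[13] = 29, t[14] = 27, t[15] = 17, t[16] = 1, t[17] = 23, t[18] = 31.
Since t[18] = t[2] = 31, the sequence is eventually periodic: after a pre-period of length 1 it cycles with period 16.
For j ≥ 2, t[j] depends only on (j - 2) mod 16. (277 - 2) mod 16 = 3, so t[277] = t[5] = 13.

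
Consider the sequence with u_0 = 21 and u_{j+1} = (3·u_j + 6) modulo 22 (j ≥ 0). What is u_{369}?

5

u_0 = 21, u_1 = 3, u_2 = 15, u_3 = 7, u_4 = 5, u_5 = 21.
Since u_5 = u_0 = 21, the sequence is periodic with period 5.
(369 - 0) mod 5 = 4, so u_{369} = u_4 = 5.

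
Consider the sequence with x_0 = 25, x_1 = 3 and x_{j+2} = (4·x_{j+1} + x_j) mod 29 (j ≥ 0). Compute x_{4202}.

8

Listing terms: x_0 = 25, x_1 = 3, x_2 = 8, x_3 = 6, x_4 = 3, x_5 = 18, x_6 = 17, x_7 = 28, x_8 = 13, x_9 = 22, x_{10} = 14, x_{11} = 20, x_{12} = 7, x_{13} = 19, x_{14} = 25, x_{15} = 3.
Since (x_{14}, x_{15}) = (x_0, x_1) = (25, 3) (two consecutive terms determine the rest), the sequence is periodic with period 14.
(4202 - 0) mod 14 = 2, so x_{4202} = x_2 = 8.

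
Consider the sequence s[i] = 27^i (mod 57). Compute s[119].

12

s[0] = 1, s[1] = 27, s[2] = 45, s[3] = 18, s[4] = 30, s[5] = 12, s[6] = 39, s[7] = 27.
Since s[7] = s[1] = 27, the sequence is eventually periodic: after a pre-period of length 1 it cycles with period 6.
For i ≥ 1, s[i] depends only on (i - 1) mod 6. (119 - 1) mod 6 = 4, so s[119] = s[5] = 12.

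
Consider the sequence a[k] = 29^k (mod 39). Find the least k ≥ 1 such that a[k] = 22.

We have a[0] = 1,  a[1] = 29,  a[2] = 22,  a[3] = 14,  a[4] = 16,  a[5] = 35,  a[6] = 1.
Since a[6] = a[0] = 1, the sequence is periodic with period 6.
The value 22 first appears (with k ≥ 1) at a[2].

2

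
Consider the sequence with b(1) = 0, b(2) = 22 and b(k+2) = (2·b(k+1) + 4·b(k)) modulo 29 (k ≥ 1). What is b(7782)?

10

b(1) = 0, b(2) = 22, b(3) = 15, b(4) = 2, b(5) = 6, b(6) = 20, b(7) = 6, b(8) = 5, b(9) = 5, b(10) = 1, b(11) = 22, b(12) = 19, b(13) = 10, b(14) = 9, b(15) = 0, b(16) = 7, b(17) = 14, b(18) = 27, b(19) = 23, b(20) = 9, b(21) = 23, b(22) = 24, b(23) = 24, b(24) = 28, b(25) = 7, b(26) = 10, b(27) = 19, b(28) = 20, b(29) = 0, b(30) = 22.
Since (b(29), b(30)) = (b(1), b(2)) = (0, 22) (two consecutive terms determine the rest), the sequence is periodic with period 28.
So b(7782) = b(1 + ((7782-1) mod 28)) = b(26) = 10.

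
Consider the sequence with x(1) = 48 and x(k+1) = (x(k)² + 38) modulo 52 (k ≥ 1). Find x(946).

x(1) = 48, x(2) = 2, x(3) = 42, x(4) = 34, x(5) = 50, x(6) = 42.
Since x(6) = x(3) = 42, the sequence is eventually periodic: after a pre-period of length 2 it cycles with period 3.
For k ≥ 3, x(k) depends only on (k - 3) mod 3. (946 - 3) mod 3 = 1, so x(946) = x(4) = 34.

34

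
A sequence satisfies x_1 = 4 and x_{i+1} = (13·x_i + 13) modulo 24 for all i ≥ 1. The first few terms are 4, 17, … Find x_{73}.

Computing terms: x_1 = 4,  x_2 = 17,  x_3 = 18,  x_4 = 7,  x_5 = 8,  x_6 = 21,  x_7 = 22,  x_8 = 11,  x_9 = 12,  x_{10} = 1,  x_{11} = 2,  x_{12} = 15,  x_{13} = 16,  x_{14} = 5,  x_{15} = 6,  x_{16} = 19,  x_{17} = 20,  x_{18} = 9,  x_{19} = 10,  x_{20} = 23,  x_{21} = 0,  x_{22} = 13,  x_{23} = 14,  x_{24} = 3,  x_{25} = 4.
Since x_{25} = x_1 = 4, the sequence is periodic with period 24.
(73 - 1) mod 24 = 0, so x_{73} = x_1 = 4.

4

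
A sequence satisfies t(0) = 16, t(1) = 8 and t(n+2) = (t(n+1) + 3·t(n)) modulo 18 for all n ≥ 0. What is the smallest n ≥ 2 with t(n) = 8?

3

Computing terms: t(0) = 16,  t(1) = 8,  t(2) = 2,  t(3) = 8,  t(4) = 14,  t(5) = 2,  t(6) = 8.
Since (t(5), t(6)) = (t(2), t(3)) = (2, 8) (two consecutive terms determine the rest), the sequence is eventually periodic: after a pre-period of length 2 it cycles with period 3.
The value 8 first appears (with n ≥ 2) at t(3).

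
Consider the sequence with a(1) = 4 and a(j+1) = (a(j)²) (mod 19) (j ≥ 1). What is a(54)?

17

We have a(1) = 4; a(2) = 16; a(3) = 9; a(4) = 5; a(5) = 6; a(6) = 17; a(7) = 4.
Since a(7) = a(1) = 4, the sequence is periodic with period 6.
So a(54) = a(1 + ((54-1) mod 6)) = a(6) = 17.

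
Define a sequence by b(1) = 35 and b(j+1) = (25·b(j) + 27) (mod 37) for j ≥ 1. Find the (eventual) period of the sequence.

18

We have b(1) = 35; b(2) = 14; b(3) = 7; b(4) = 17; b(5) = 8; b(6) = 5; b(7) = 4; b(8) = 16; b(9) = 20; b(10) = 9; b(11) = 30; b(12) = 0; b(13) = 27; b(14) = 36; b(15) = 2; b(16) = 3; b(17) = 28; b(18) = 24; b(19) = 35.
The sequence repeats with period 18.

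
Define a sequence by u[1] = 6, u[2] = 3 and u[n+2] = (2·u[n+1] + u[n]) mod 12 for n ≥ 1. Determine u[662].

3

We have u[1] = 6, u[2] = 3, u[3] = 0, u[4] = 3, u[5] = 6, u[6] = 3.
Since (u[5], u[6]) = (u[1], u[2]) = (6, 3) (two consecutive terms determine the rest), the sequence is periodic with period 4.
So u[662] = u[1 + ((662-1) mod 4)] = u[2] = 3.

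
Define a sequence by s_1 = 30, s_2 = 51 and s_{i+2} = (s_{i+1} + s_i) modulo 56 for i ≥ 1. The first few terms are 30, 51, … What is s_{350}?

19

Computing terms: s_1 = 30,  s_2 = 51,  s_3 = 25,  s_4 = 20,  s_5 = 45,  s_6 = 9,  s_7 = 54,  s_8 = 7,  s_9 = 5,  s_{10} = 12,  s_{11} = 17,  s_{12} = 29,  s_{13} = 46,  s_{14} = 19,  s_{15} = 9,  s_{16} = 28,  s_{17} = 37,  s_{18} = 9,  s_{19} = 46,  s_{20} = 55,  s_{21} = 45,  s_{22} = 44,  s_{23} = 33,  s_{24} = 21,  s_{25} = 54,  s_{26} = 19,  s_{27} = 17,  s_{28} = 36,  s_{29} = 53,  s_{30} = 33,  s_{31} = 30,  s_{32} = 7,  s_{33} = 37,  s_{34} = 44,  s_{35} = 25,  s_{36} = 13,  s_{37} = 38,  s_{38} = 51,  s_{39} = 33,  s_{40} = 28,  s_{41} = 5,  s_{42} = 33,  s_{43} = 38,  s_{44} = 15,  s_{45} = 53,  s_{46} = 12,  s_{47} = 9,  s_{48} = 21,  s_{49} = 30,  s_{50} = 51.
Since (s_{49}, s_{50}) = (s_1, s_2) = (30, 51) (two consecutive terms determine the rest), the sequence is periodic with period 48.
(350 - 1) mod 48 = 13, so s_{350} = s_{14} = 19.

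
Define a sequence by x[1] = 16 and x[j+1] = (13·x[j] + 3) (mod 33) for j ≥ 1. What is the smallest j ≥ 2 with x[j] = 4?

5

x[1] = 16; x[2] = 13; x[3] = 7; x[4] = 28; x[5] = 4; x[6] = 22; x[7] = 25; x[8] = 31; x[9] = 10; x[10] = 1; x[11] = 16.
Since x[11] = x[1] = 16, the sequence is periodic with period 10.
The value 4 first appears (with j ≥ 2) at x[5].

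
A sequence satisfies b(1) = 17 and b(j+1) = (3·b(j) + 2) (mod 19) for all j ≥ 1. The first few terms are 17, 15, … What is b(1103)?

Listing terms: b(1) = 17; b(2) = 15; b(3) = 9; b(4) = 10; b(5) = 13; b(6) = 3; b(7) = 11; b(8) = 16; b(9) = 12; b(10) = 0; b(11) = 2; b(12) = 8; b(13) = 7; b(14) = 4; b(15) = 14; b(16) = 6; b(17) = 1; b(18) = 5; b(19) = 17.
The sequence repeats with period 18.
So b(1103) = b(1 + ((1103-1) mod 18)) = b(5) = 13.

13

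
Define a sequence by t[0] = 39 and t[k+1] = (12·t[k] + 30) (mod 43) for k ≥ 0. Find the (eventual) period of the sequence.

We have t[0] = 39, t[1] = 25, t[2] = 29, t[3] = 34, t[4] = 8, t[5] = 40, t[6] = 37, t[7] = 1, t[8] = 42, t[9] = 18, t[10] = 31, t[11] = 15, t[12] = 38, t[13] = 13, t[14] = 14, t[15] = 26, t[16] = 41, t[17] = 6, t[18] = 16, t[19] = 7, t[20] = 28, t[21] = 22, t[22] = 36, t[23] = 32, t[24] = 27, t[25] = 10, t[26] = 21, t[27] = 24, t[28] = 17, t[29] = 19, t[30] = 0, t[31] = 30, t[32] = 3, t[33] = 23, t[34] = 5, t[35] = 4, t[36] = 35, t[37] = 20, t[38] = 12, t[39] = 2, t[40] = 11, t[41] = 33, t[42] = 39.
The sequence repeats with period 42.

42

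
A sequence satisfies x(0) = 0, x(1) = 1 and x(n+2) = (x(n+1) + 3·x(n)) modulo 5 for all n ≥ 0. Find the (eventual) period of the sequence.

24

Listing terms: x(0) = 0,  x(1) = 1,  x(2) = 1,  x(3) = 4,  x(4) = 2,  x(5) = 4,  x(6) = 0,  x(7) = 2,  x(8) = 2,  x(9) = 3,  x(10) = 4,  x(11) = 3,  x(12) = 0,  x(13) = 4,  x(14) = 4,  x(15) = 1,  x(16) = 3,  x(17) = 1,  x(18) = 0,  x(19) = 3,  x(20) = 3,  x(21) = 2,  x(22) = 1,  x(23) = 2,  x(24) = 0,  x(25) = 1.
Since (x(24), x(25)) = (x(0), x(1)) = (0, 1) (two consecutive terms determine the rest), the sequence is periodic with period 24.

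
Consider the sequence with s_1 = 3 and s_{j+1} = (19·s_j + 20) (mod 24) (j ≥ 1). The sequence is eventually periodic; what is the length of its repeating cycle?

We have s_1 = 3,  s_2 = 5,  s_3 = 19,  s_4 = 21,  s_5 = 11,  s_6 = 13,  s_7 = 3.
The sequence repeats with period 6.

6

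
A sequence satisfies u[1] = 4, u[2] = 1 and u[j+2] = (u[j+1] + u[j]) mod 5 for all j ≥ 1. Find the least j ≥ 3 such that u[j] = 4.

12

We have u[1] = 4; u[2] = 1; u[3] = 0; u[4] = 1; u[5] = 1; u[6] = 2; u[7] = 3; u[8] = 0; u[9] = 3; u[10] = 3; u[11] = 1; u[12] = 4; u[13] = 0; u[14] = 4; u[15] = 4; u[16] = 3; u[17] = 2; u[18] = 0; u[19] = 2; u[20] = 2; u[21] = 4; u[22] = 1.
Since (u[21], u[22]) = (u[1], u[2]) = (4, 1) (two consecutive terms determine the rest), the sequence is periodic with period 20.
The value 4 first appears (with j ≥ 3) at u[12].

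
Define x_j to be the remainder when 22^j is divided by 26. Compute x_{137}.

Computing terms: x_0 = 1,  x_1 = 22,  x_2 = 16,  x_3 = 14,  x_4 = 22.
Since x_4 = x_1 = 22, the sequence is eventually periodic: after a pre-period of length 1 it cycles with period 3.
For j ≥ 1, x_j depends only on (j - 1) mod 3. (137 - 1) mod 3 = 1, so x_{137} = x_2 = 16.

16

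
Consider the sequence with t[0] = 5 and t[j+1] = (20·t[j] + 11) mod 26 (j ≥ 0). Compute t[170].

21

t[0] = 5; t[1] = 7; t[2] = 21; t[3] = 15; t[4] = 25; t[5] = 17; t[6] = 13; t[7] = 11; t[8] = 23; t[9] = 3; t[10] = 19; t[11] = 1; t[12] = 5.
The sequence repeats with period 12.
(170 - 0) mod 12 = 2, so t[170] = t[2] = 21.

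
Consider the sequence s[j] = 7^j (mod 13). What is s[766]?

4

Listing terms: s[0] = 1, s[1] = 7, s[2] = 10, s[3] = 5, s[4] = 9, s[5] = 11, s[6] = 12, s[7] = 6, s[8] = 3, s[9] = 8, s[10] = 4, s[11] = 2, s[12] = 1.
Since s[12] = s[0] = 1, the sequence is periodic with period 12.
(766 - 0) mod 12 = 10, so s[766] = s[10] = 4.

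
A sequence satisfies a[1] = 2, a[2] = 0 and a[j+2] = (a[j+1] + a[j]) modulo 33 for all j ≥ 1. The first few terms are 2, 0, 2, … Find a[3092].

11

Listing terms: a[1] = 2; a[2] = 0; a[3] = 2; a[4] = 2; a[5] = 4; a[6] = 6; a[7] = 10; a[8] = 16; a[9] = 26; a[10] = 9; a[11] = 2; a[12] = 11; a[13] = 13; a[14] = 24; a[15] = 4; a[16] = 28; a[17] = 32; a[18] = 27; a[19] = 26; a[20] = 20; a[21] = 13; a[22] = 0; a[23] = 13; a[24] = 13; a[25] = 26; a[26] = 6; a[27] = 32; a[28] = 5; a[29] = 4; a[30] = 9; a[31] = 13; a[32] = 22; a[33] = 2; a[34] = 24; a[35] = 26; a[36] = 17; a[37] = 10; a[38] = 27; a[39] = 4; a[40] = 31; a[41] = 2; a[42] = 0.
Since (a[41], a[42]) = (a[1], a[2]) = (2, 0) (two consecutive terms determine the rest), the sequence is periodic with period 40.
(3092 - 1) mod 40 = 11, so a[3092] = a[12] = 11.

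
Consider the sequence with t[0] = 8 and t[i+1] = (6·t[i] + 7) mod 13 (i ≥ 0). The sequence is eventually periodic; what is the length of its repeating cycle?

We have t[0] = 8,  t[1] = 3,  t[2] = 12,  t[3] = 1,  t[4] = 0,  t[5] = 7,  t[6] = 10,  t[7] = 2,  t[8] = 6,  t[9] = 4,  t[10] = 5,  t[11] = 11,  t[12] = 8.
The sequence repeats with period 12.

12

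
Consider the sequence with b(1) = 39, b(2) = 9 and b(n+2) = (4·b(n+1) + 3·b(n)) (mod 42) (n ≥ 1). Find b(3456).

3

Computing terms: b(1) = 39,  b(2) = 9,  b(3) = 27,  b(4) = 9,  b(5) = 33,  b(6) = 33,  b(7) = 21,  b(8) = 15,  b(9) = 39,  b(10) = 33,  b(11) = 39,  b(12) = 3,  b(13) = 3,  b(14) = 21,  b(15) = 9,  b(16) = 15,  b(17) = 3,  b(18) = 15,  b(19) = 27,  b(20) = 27,  b(21) = 21,  b(22) = 39,  b(23) = 9.
The sequence repeats with period 21.
So b(3456) = b(1 + ((3456-1) mod 21)) = b(12) = 3.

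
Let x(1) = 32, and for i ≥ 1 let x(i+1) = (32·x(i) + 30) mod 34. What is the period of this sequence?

Listing terms: x(1) = 32, x(2) = 0, x(3) = 30, x(4) = 4, x(5) = 22, x(6) = 20, x(7) = 24, x(8) = 16, x(9) = 32.
The sequence repeats with period 8.

8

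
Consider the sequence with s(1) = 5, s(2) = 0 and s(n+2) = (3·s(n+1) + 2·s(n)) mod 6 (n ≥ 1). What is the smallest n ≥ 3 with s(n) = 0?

4

s(1) = 5,  s(2) = 0,  s(3) = 4,  s(4) = 0,  s(5) = 2,  s(6) = 0,  s(7) = 4.
Since (s(6), s(7)) = (s(2), s(3)) = (0, 4) (two consecutive terms determine the rest), the sequence is eventually periodic: after a pre-period of length 1 it cycles with period 4.
The value 0 first appears (with n ≥ 3) at s(4).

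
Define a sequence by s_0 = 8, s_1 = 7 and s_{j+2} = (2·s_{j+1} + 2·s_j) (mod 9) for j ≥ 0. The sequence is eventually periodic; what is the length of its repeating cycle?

9

We have s_0 = 8,  s_1 = 7,  s_2 = 3,  s_3 = 2,  s_4 = 1,  s_5 = 6,  s_6 = 5,  s_7 = 4,  s_8 = 0,  s_9 = 8,  s_{10} = 7.
The sequence repeats with period 9.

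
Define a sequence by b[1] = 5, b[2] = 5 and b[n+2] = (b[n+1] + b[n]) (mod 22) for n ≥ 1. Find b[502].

5

b[1] = 5, b[2] = 5, b[3] = 10, b[4] = 15, b[5] = 3, b[6] = 18, b[7] = 21, b[8] = 17, b[9] = 16, b[10] = 11, b[11] = 5, b[12] = 16, b[13] = 21, b[14] = 15, b[15] = 14, b[16] = 7, b[17] = 21, b[18] = 6, b[19] = 5, b[20] = 11, b[21] = 16, b[22] = 5, b[23] = 21, b[24] = 4, b[25] = 3, b[26] = 7, b[27] = 10, b[28] = 17, b[29] = 5, b[30] = 0, b[31] = 5, b[32] = 5.
Since (b[31], b[32]) = (b[1], b[2]) = (5, 5) (two consecutive terms determine the rest), the sequence is periodic with period 30.
(502 - 1) mod 30 = 21, so b[502] = b[22] = 5.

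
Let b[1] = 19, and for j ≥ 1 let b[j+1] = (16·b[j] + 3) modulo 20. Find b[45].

11

b[1] = 19, b[2] = 7, b[3] = 15, b[4] = 3, b[5] = 11, b[6] = 19.
Since b[6] = b[1] = 19, the sequence is periodic with period 5.
(45 - 1) mod 5 = 4, so b[45] = b[5] = 11.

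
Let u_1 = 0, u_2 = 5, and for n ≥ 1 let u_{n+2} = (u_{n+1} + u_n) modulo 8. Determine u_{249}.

Computing terms: u_1 = 0, u_2 = 5, u_3 = 5, u_4 = 2, u_5 = 7, u_6 = 1, u_7 = 0, u_8 = 1, u_9 = 1, u_{10} = 2, u_{11} = 3, u_{12} = 5, u_{13} = 0, u_{14} = 5.
Since (u_{13}, u_{14}) = (u_1, u_2) = (0, 5) (two consecutive terms determine the rest), the sequence is periodic with period 12.
So u_{249} = u_{1 + ((249-1) mod 12)} = u_9 = 1.

1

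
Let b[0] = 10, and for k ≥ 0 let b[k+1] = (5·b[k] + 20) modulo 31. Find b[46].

8

b[0] = 10; b[1] = 8; b[2] = 29; b[3] = 10.
Since b[3] = b[0] = 10, the sequence is periodic with period 3.
So b[46] = b[0 + ((46-0) mod 3)] = b[1] = 8.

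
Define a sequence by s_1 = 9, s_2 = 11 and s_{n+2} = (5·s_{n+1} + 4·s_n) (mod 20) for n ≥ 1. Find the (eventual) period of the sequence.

4

Computing terms: s_1 = 9,  s_2 = 11,  s_3 = 11,  s_4 = 19,  s_5 = 19,  s_6 = 11,  s_7 = 11.
Since (s_6, s_7) = (s_2, s_3) = (11, 11) (two consecutive terms determine the rest), the sequence is eventually periodic: after a pre-period of length 1 it cycles with period 4.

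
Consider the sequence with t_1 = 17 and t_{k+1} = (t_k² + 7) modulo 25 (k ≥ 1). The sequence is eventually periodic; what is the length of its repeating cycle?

8

Computing terms: t_1 = 17,  t_2 = 21,  t_3 = 23,  t_4 = 11,  t_5 = 3,  t_6 = 16,  t_7 = 13,  t_8 = 1,  t_9 = 8,  t_{10} = 21.
Since t_{10} = t_2 = 21, the sequence is eventually periodic: after a pre-period of length 1 it cycles with period 8.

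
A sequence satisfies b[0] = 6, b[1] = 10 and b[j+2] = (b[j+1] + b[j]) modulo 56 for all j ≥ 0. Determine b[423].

Computing terms: b[0] = 6, b[1] = 10, b[2] = 16, b[3] = 26, b[4] = 42, b[5] = 12, b[6] = 54, b[7] = 10, b[8] = 8, b[9] = 18, b[10] = 26, b[11] = 44, b[12] = 14, b[13] = 2, b[14] = 16, b[15] = 18, b[16] = 34, b[17] = 52, b[18] = 30, b[19] = 26, b[20] = 0, b[21] = 26, b[22] = 26, b[23] = 52, b[24] = 22, b[25] = 18, b[26] = 40, b[27] = 2, b[28] = 42, b[29] = 44, b[30] = 30, b[31] = 18, b[32] = 48, b[33] = 10, b[34] = 2, b[35] = 12, b[36] = 14, b[37] = 26, b[38] = 40, b[39] = 10, b[40] = 50, b[41] = 4, b[42] = 54, b[43] = 2, b[44] = 0, b[45] = 2, b[46] = 2, b[47] = 4, b[48] = 6, b[49] = 10.
Since (b[48], b[49]) = (b[0], b[1]) = (6, 10) (two consecutive terms determine the rest), the sequence is periodic with period 48.
So b[423] = b[0 + ((423-0) mod 48)] = b[39] = 10.

10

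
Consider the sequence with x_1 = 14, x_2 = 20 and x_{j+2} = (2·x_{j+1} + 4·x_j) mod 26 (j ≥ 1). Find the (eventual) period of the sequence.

Listing terms: x_1 = 14, x_2 = 20, x_3 = 18, x_4 = 12, x_5 = 18, x_6 = 6, x_7 = 6, x_8 = 10, x_9 = 18, x_{10} = 24, x_{11} = 16, x_{12} = 24, x_{13} = 8, x_{14} = 8, x_{15} = 22, x_{16} = 24, x_{17} = 6, x_{18} = 4, x_{19} = 6, x_{20} = 2, x_{21} = 2, x_{22} = 12, x_{23} = 6, x_{24} = 8, x_{25} = 14, x_{26} = 8, x_{27} = 20, x_{28} = 20, x_{29} = 16, x_{30} = 8, x_{31} = 2, x_{32} = 10, x_{33} = 2, x_{34} = 18, x_{35} = 18, x_{36} = 4, x_{37} = 2, x_{38} = 20, x_{39} = 22, x_{40} = 20, x_{41} = 24, x_{42} = 24, x_{43} = 14, x_{44} = 20.
Since (x_{43}, x_{44}) = (x_1, x_2) = (14, 20) (two consecutive terms determine the rest), the sequence is periodic with period 42.

42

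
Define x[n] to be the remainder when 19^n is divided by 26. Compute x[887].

11

Listing terms: x[0] = 1,  x[1] = 19,  x[2] = 23,  x[3] = 21,  x[4] = 9,  x[5] = 15,  x[6] = 25,  x[7] = 7,  x[8] = 3,  x[9] = 5,  x[10] = 17,  x[11] = 11,  x[12] = 1.
Since x[12] = x[0] = 1, the sequence is periodic with period 12.
(887 - 0) mod 12 = 11, so x[887] = x[11] = 11.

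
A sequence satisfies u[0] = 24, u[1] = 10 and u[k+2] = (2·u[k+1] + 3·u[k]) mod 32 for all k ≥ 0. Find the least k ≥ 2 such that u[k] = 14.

7

We have u[0] = 24, u[1] = 10, u[2] = 28, u[3] = 22, u[4] = 0, u[5] = 2, u[6] = 4, u[7] = 14, u[8] = 8, u[9] = 26, u[10] = 12, u[11] = 6, u[12] = 16, u[13] = 18, u[14] = 20, u[15] = 30, u[16] = 24, u[17] = 10.
Since (u[16], u[17]) = (u[0], u[1]) = (24, 10) (two consecutive terms determine the rest), the sequence is periodic with period 16.
The value 14 first appears (with k ≥ 2) at u[7].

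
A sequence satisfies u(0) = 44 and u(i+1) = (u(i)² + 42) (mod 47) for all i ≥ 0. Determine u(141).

Computing terms: u(0) = 44, u(1) = 4, u(2) = 11, u(3) = 22, u(4) = 9, u(5) = 29, u(6) = 37, u(7) = 1, u(8) = 43, u(9) = 11.
Since u(9) = u(2) = 11, the sequence is eventually periodic: after a pre-period of length 2 it cycles with period 7.
For i ≥ 2, u(i) depends only on (i - 2) mod 7. (141 - 2) mod 7 = 6, so u(141) = u(8) = 43.

43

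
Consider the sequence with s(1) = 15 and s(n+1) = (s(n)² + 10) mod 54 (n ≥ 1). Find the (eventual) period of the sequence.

Computing terms: s(1) = 15,  s(2) = 19,  s(3) = 47,  s(4) = 5,  s(5) = 35,  s(6) = 47.
Since s(6) = s(3) = 47, the sequence is eventually periodic: after a pre-period of length 2 it cycles with period 3.

3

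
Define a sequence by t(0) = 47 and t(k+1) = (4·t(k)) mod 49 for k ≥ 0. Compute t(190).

We have t(0) = 47,  t(1) = 41,  t(2) = 17,  t(3) = 19,  t(4) = 27,  t(5) = 10,  t(6) = 40,  t(7) = 13,  t(8) = 3,  t(9) = 12,  t(10) = 48,  t(11) = 45,  t(12) = 33,  t(13) = 34,  t(14) = 38,  t(15) = 5,  t(16) = 20,  t(17) = 31,  t(18) = 26,  t(19) = 6,  t(20) = 24,  t(21) = 47.
The sequence repeats with period 21.
So t(190) = t(0 + ((190-0) mod 21)) = t(1) = 41.

41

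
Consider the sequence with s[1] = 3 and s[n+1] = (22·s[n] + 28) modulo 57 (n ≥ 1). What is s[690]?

32

Listing terms: s[1] = 3, s[2] = 37, s[3] = 44, s[4] = 27, s[5] = 52, s[6] = 32, s[7] = 48, s[8] = 1, s[9] = 50, s[10] = 45, s[11] = 49, s[12] = 23, s[13] = 21, s[14] = 34, s[15] = 35, s[16] = 0, s[17] = 28, s[18] = 17, s[19] = 3.
The sequence repeats with period 18.
So s[690] = s[1 + ((690-1) mod 18)] = s[6] = 32.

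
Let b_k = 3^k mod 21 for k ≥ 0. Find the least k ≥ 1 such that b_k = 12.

5

Listing terms: b_0 = 1; b_1 = 3; b_2 = 9; b_3 = 6; b_4 = 18; b_5 = 12; b_6 = 15; b_7 = 3.
Since b_7 = b_1 = 3, the sequence is eventually periodic: after a pre-period of length 1 it cycles with period 6.
The value 12 first appears (with k ≥ 1) at b_5.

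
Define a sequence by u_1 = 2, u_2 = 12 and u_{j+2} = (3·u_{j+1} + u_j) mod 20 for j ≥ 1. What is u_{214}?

Listing terms: u_1 = 2,  u_2 = 12,  u_3 = 18,  u_4 = 6,  u_5 = 16,  u_6 = 14,  u_7 = 18,  u_8 = 8,  u_9 = 2,  u_{10} = 14,  u_{11} = 4,  u_{12} = 6,  u_{13} = 2,  u_{14} = 12.
Since (u_{13}, u_{14}) = (u_1, u_2) = (2, 12) (two consecutive terms determine the rest), the sequence is periodic with period 12.
So u_{214} = u_{1 + ((214-1) mod 12)} = u_{10} = 14.

14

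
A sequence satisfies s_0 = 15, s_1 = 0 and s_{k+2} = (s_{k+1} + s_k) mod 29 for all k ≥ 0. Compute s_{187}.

s_0 = 15,  s_1 = 0,  s_2 = 15,  s_3 = 15,  s_4 = 1,  s_5 = 16,  s_6 = 17,  s_7 = 4,  s_8 = 21,  s_9 = 25,  s_{10} = 17,  s_{11} = 13,  s_{12} = 1,  s_{13} = 14,  s_{14} = 15,  s_{15} = 0.
Since (s_{14}, s_{15}) = (s_0, s_1) = (15, 0) (two consecutive terms determine the rest), the sequence is periodic with period 14.
(187 - 0) mod 14 = 5, so s_{187} = s_5 = 16.

16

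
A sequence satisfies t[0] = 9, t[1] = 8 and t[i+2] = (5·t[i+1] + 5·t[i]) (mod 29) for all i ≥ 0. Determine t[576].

We have t[0] = 9; t[1] = 8; t[2] = 27; t[3] = 1; t[4] = 24; t[5] = 9; t[6] = 20; t[7] = 0; t[8] = 13; t[9] = 7; t[10] = 13; t[11] = 13; t[12] = 14; t[13] = 19; t[14] = 20; t[15] = 21; t[16] = 2; t[17] = 28; t[18] = 5; t[19] = 20; t[20] = 9; t[21] = 0; t[22] = 16; t[23] = 22; t[24] = 16; t[25] = 16; t[26] = 15; t[27] = 10; t[28] = 9; t[29] = 8.
Since (t[28], t[29]) = (t[0], t[1]) = (9, 8) (two consecutive terms determine the rest), the sequence is periodic with period 28.
So t[576] = t[0 + ((576-0) mod 28)] = t[16] = 2.

2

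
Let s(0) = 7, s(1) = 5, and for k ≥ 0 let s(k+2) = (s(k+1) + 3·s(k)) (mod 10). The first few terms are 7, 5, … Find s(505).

We have s(0) = 7,  s(1) = 5,  s(2) = 6,  s(3) = 1,  s(4) = 9,  s(5) = 2,  s(6) = 9,  s(7) = 5,  s(8) = 2,  s(9) = 7,  s(10) = 3,  s(11) = 4,  s(12) = 3,  s(13) = 5,  s(14) = 4,  s(15) = 9,  s(16) = 1,  s(17) = 8,  s(18) = 1,  s(19) = 5,  s(20) = 8,  s(21) = 3,  s(22) = 7,  s(23) = 6,  s(24) = 7,  s(25) = 5.
The sequence repeats with period 24.
So s(505) = s(0 + ((505-0) mod 24)) = s(1) = 5.

5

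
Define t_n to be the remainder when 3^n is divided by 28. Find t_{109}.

Listing terms: t_0 = 1,  t_1 = 3,  t_2 = 9,  t_3 = 27,  t_4 = 25,  t_5 = 19,  t_6 = 1.
Since t_6 = t_0 = 1, the sequence is periodic with period 6.
So t_{109} = t_{0 + ((109-0) mod 6)} = t_1 = 3.

3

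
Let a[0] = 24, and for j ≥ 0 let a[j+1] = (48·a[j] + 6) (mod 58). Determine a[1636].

Listing terms: a[0] = 24; a[1] = 56; a[2] = 26; a[3] = 36; a[4] = 52; a[5] = 8; a[6] = 42; a[7] = 50; a[8] = 28; a[9] = 16; a[10] = 20; a[11] = 38; a[12] = 32; a[13] = 34; a[14] = 14; a[15] = 40; a[16] = 12; a[17] = 2; a[18] = 44; a[19] = 30; a[20] = 54; a[21] = 46; a[22] = 10; a[23] = 22; a[24] = 18; a[25] = 0; a[26] = 6; a[27] = 4; a[28] = 24.
Since a[28] = a[0] = 24, the sequence is periodic with period 28.
So a[1636] = a[0 + ((1636-0) mod 28)] = a[12] = 32.

32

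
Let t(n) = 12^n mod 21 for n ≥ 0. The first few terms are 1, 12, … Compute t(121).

12

t(0) = 1,  t(1) = 12,  t(2) = 18,  t(3) = 6,  t(4) = 9,  t(5) = 3,  t(6) = 15,  t(7) = 12.
Since t(7) = t(1) = 12, the sequence is eventually periodic: after a pre-period of length 1 it cycles with period 6.
For n ≥ 1, t(n) depends only on (n - 1) mod 6. (121 - 1) mod 6 = 0, so t(121) = t(1) = 12.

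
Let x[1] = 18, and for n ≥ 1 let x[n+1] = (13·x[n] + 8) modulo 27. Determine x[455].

5

x[1] = 18; x[2] = 26; x[3] = 22; x[4] = 24; x[5] = 23; x[6] = 10; x[7] = 3; x[8] = 20; x[9] = 25; x[10] = 9; x[11] = 17; x[12] = 13; x[13] = 15; x[14] = 14; x[15] = 1; x[16] = 21; x[17] = 11; x[18] = 16; x[19] = 0; x[20] = 8; x[21] = 4; x[22] = 6; x[23] = 5; x[24] = 19; x[25] = 12; x[26] = 2; x[27] = 7; x[28] = 18.
Since x[28] = x[1] = 18, the sequence is periodic with period 27.
(455 - 1) mod 27 = 22, so x[455] = x[23] = 5.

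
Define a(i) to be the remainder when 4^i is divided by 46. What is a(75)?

We have a(0) = 1, a(1) = 4, a(2) = 16, a(3) = 18, a(4) = 26, a(5) = 12, a(6) = 2, a(7) = 8, a(8) = 32, a(9) = 36, a(10) = 6, a(11) = 24, a(12) = 4.
Since a(12) = a(1) = 4, the sequence is eventually periodic: after a pre-period of length 1 it cycles with period 11.
For i ≥ 1, a(i) depends only on (i - 1) mod 11. (75 - 1) mod 11 = 8, so a(75) = a(9) = 36.

36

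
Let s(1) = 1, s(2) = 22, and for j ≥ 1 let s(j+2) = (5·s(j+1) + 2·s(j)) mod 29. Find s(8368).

16

We have s(1) = 1,  s(2) = 22,  s(3) = 25,  s(4) = 24,  s(5) = 25,  s(6) = 28,  s(7) = 16,  s(8) = 20,  s(9) = 16,  s(10) = 4,  s(11) = 23,  s(12) = 7,  s(13) = 23,  s(14) = 13,  s(15) = 24,  s(16) = 1,  s(17) = 24,  s(18) = 6,  s(19) = 20,  s(20) = 25,  s(21) = 20,  s(22) = 5,  s(23) = 7,  s(24) = 16,  s(25) = 7,  s(26) = 9,  s(27) = 1,  s(28) = 23,  s(29) = 1,  s(30) = 22.
The sequence repeats with period 28.
(8368 - 1) mod 28 = 23, so s(8368) = s(24) = 16.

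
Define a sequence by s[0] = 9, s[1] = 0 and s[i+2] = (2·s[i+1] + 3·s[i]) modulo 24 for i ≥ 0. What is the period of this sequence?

We have s[0] = 9, s[1] = 0, s[2] = 3, s[3] = 6, s[4] = 21, s[5] = 12, s[6] = 15, s[7] = 18, s[8] = 9, s[9] = 0.
Since (s[8], s[9]) = (s[0], s[1]) = (9, 0) (two consecutive terms determine the rest), the sequence is periodic with period 8.

8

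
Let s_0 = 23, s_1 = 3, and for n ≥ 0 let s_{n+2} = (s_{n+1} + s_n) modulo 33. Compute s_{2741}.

Listing terms: s_0 = 23,  s_1 = 3,  s_2 = 26,  s_3 = 29,  s_4 = 22,  s_5 = 18,  s_6 = 7,  s_7 = 25,  s_8 = 32,  s_9 = 24,  s_{10} = 23,  s_{11} = 14,  s_{12} = 4,  s_{13} = 18,  s_{14} = 22,  s_{15} = 7,  s_{16} = 29,  s_{17} = 3,  s_{18} = 32,  s_{19} = 2,  s_{20} = 1,  s_{21} = 3,  s_{22} = 4,  s_{23} = 7,  s_{24} = 11,  s_{25} = 18,  s_{26} = 29,  s_{27} = 14,  s_{28} = 10,  s_{29} = 24,  s_{30} = 1,  s_{31} = 25,  s_{32} = 26,  s_{33} = 18,  s_{34} = 11,  s_{35} = 29,  s_{36} = 7,  s_{37} = 3,  s_{38} = 10,  s_{39} = 13,  s_{40} = 23,  s_{41} = 3.
Since (s_{40}, s_{41}) = (s_0, s_1) = (23, 3) (two consecutive terms determine the rest), the sequence is periodic with period 40.
So s_{2741} = s_{0 + ((2741-0) mod 40)} = s_{21} = 3.

3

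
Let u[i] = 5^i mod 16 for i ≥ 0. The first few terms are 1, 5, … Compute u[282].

9

Computing terms: u[0] = 1,  u[1] = 5,  u[2] = 9,  u[3] = 13,  u[4] = 1.
The sequence repeats with period 4.
So u[282] = u[0 + ((282-0) mod 4)] = u[2] = 9.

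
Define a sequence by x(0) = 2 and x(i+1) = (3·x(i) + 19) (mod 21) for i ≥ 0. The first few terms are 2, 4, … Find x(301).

4

We have x(0) = 2, x(1) = 4, x(2) = 10, x(3) = 7, x(4) = 19, x(5) = 13, x(6) = 16, x(7) = 4.
Since x(7) = x(1) = 4, the sequence is eventually periodic: after a pre-period of length 1 it cycles with period 6.
For i ≥ 1, x(i) depends only on (i - 1) mod 6. (301 - 1) mod 6 = 0, so x(301) = x(1) = 4.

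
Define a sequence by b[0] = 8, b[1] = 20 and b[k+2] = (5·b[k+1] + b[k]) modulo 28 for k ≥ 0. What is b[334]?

b[0] = 8; b[1] = 20; b[2] = 24; b[3] = 0; b[4] = 24; b[5] = 8; b[6] = 8; b[7] = 20.
The sequence repeats with period 6.
(334 - 0) mod 6 = 4, so b[334] = b[4] = 24.

24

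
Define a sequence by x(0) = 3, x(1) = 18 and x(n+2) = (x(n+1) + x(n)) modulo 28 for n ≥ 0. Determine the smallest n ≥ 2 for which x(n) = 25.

8

Computing terms: x(0) = 3, x(1) = 18, x(2) = 21, x(3) = 11, x(4) = 4, x(5) = 15, x(6) = 19, x(7) = 6, x(8) = 25, x(9) = 3, x(10) = 0, x(11) = 3, x(12) = 3, x(13) = 6, x(14) = 9, x(15) = 15, x(16) = 24, x(17) = 11, x(18) = 7, x(19) = 18, x(20) = 25, x(21) = 15, x(22) = 12, x(23) = 27, x(24) = 11, x(25) = 10, x(26) = 21, x(27) = 3, x(28) = 24, x(29) = 27, x(30) = 23, x(31) = 22, x(32) = 17, x(33) = 11, x(34) = 0, x(35) = 11, x(36) = 11, x(37) = 22, x(38) = 5, x(39) = 27, x(40) = 4, x(41) = 3, x(42) = 7, x(43) = 10, x(44) = 17, x(45) = 27, x(46) = 16, x(47) = 15, x(48) = 3, x(49) = 18.
Since (x(48), x(49)) = (x(0), x(1)) = (3, 18) (two consecutive terms determine the rest), the sequence is periodic with period 48.
The value 25 first appears (with n ≥ 2) at x(8).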